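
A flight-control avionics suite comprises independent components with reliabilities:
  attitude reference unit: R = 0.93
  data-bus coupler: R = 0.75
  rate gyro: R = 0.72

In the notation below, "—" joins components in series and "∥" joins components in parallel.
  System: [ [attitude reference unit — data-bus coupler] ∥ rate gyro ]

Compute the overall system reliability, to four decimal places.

0.9153

Series (attitude reference unit and data-bus coupler): 0.930000 × 0.750000 = 0.697500
Parallel ([0.697500] and rate gyro): 1 − (1 − 0.697500)(1 − 0.720000) = 0.9153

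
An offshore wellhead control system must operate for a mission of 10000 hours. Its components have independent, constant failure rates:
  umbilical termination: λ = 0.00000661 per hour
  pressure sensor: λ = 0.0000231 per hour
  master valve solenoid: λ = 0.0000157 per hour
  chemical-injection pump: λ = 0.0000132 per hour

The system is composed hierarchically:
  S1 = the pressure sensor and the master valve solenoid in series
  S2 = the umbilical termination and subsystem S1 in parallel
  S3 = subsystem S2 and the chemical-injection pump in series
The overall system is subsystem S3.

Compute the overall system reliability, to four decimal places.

R(umbilical termination) = exp(−0.00000661 × 10000) = 0.936037
R(pressure sensor) = exp(−0.0000231 × 10000) = 0.793739
R(master valve solenoid) = exp(−0.0000157 × 10000) = 0.854704
R(chemical-injection pump) = exp(−0.0000132 × 10000) = 0.876341
Series (pressure sensor and master valve solenoid): 0.793739 × 0.854704 = 0.678412
Parallel (umbilical termination and [0.678412]): 1 − (1 − 0.936037)(1 − 0.678412) = 0.979430
Series ([0.979430] and chemical-injection pump): 0.979430 × 0.876341 = 0.8583

0.8583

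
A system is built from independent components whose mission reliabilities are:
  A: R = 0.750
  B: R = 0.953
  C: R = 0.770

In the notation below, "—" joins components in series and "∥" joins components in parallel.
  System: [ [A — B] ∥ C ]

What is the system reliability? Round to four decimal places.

Series (A and B): 0.750000 × 0.953000 = 0.714750
Parallel ([0.714750] and C): 1 − (1 − 0.714750)(1 − 0.770000) = 0.9344

0.9344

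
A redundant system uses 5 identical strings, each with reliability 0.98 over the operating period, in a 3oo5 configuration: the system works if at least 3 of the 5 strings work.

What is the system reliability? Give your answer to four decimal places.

R = Σ_{i=3}^{5} C(5,i) p^i (1−p)^{5−i} with p = 0.98
C(5,3)·0.98^3·0.02^2 = 0.003765
C(5,4)·0.98^4·0.02^1 = 0.092237
C(5,5)·0.98^5·0.02^0 = 0.903921
Sum = 0.9999

0.9999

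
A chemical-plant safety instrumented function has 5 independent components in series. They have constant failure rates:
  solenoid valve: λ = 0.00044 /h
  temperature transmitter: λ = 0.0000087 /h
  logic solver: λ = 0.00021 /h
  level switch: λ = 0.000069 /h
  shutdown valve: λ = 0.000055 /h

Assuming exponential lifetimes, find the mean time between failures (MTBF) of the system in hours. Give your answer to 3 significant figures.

1280

Series of exponential components: λ_sys = Σ λ_i
λ_sys = 0.00044 + 0.0000087 + 0.00021 + 0.000069 + 0.000055 = 7.8270e-04 /h
MTBF = 1 / λ_sys = 1280 h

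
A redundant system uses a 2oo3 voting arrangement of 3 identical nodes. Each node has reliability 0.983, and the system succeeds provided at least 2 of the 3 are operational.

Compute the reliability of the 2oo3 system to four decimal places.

0.9991

R = Σ_{i=2}^{3} C(3,i) p^i (1−p)^{3−i} with p = 0.983
C(3,2)·0.983^2·0.017^1 = 0.049281
C(3,3)·0.983^3·0.017^0 = 0.949862
Sum = 0.9991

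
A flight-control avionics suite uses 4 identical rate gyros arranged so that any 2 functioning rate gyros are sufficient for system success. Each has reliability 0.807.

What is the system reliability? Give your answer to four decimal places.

R = Σ_{i=2}^{4} C(4,i) p^i (1−p)^{4−i} with p = 0.807
C(4,2)·0.807^2·0.193^2 = 0.145550
C(4,3)·0.807^3·0.193^1 = 0.405731
C(4,4)·0.807^4·0.193^0 = 0.424125
Sum = 0.9754

0.9754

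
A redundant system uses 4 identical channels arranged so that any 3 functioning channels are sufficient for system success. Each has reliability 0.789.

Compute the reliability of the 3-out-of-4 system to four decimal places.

0.8021

R = Σ_{i=3}^{4} C(4,i) p^i (1−p)^{4−i} with p = 0.789
C(4,3)·0.789^3·0.211^1 = 0.414547
C(4,4)·0.789^4·0.211^0 = 0.387532
Sum = 0.8021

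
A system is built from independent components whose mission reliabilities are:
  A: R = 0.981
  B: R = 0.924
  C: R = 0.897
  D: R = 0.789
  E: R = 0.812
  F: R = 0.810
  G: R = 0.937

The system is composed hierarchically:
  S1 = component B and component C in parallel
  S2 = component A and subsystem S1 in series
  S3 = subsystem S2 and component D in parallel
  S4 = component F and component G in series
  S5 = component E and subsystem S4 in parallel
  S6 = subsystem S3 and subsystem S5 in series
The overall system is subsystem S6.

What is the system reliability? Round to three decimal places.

0.949

Parallel (B and C): 1 − (1 − 0.92400)(1 − 0.89700) = 0.99217
Series (A and [0.99217]): 0.98100 × 0.99217 = 0.97332
Parallel ([0.97332] and D): 1 − (1 − 0.97332)(1 − 0.78900) = 0.99437
Series (F and G): 0.81000 × 0.93700 = 0.75897
Parallel (E and [0.75897]): 1 − (1 − 0.81200)(1 − 0.75897) = 0.95469
Series ([0.99437] and [0.95469]): 0.99437 × 0.95469 = 0.949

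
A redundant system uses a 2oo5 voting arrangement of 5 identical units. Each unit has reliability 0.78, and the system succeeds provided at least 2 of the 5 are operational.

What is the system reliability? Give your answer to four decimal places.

0.9903

R = Σ_{i=2}^{5} C(5,i) p^i (1−p)^{5−i} with p = 0.78
C(5,2)·0.78^2·0.22^3 = 0.064782
C(5,3)·0.78^3·0.22^2 = 0.229683
C(5,4)·0.78^4·0.22^1 = 0.407166
C(5,5)·0.78^5·0.22^0 = 0.288717
Sum = 0.9903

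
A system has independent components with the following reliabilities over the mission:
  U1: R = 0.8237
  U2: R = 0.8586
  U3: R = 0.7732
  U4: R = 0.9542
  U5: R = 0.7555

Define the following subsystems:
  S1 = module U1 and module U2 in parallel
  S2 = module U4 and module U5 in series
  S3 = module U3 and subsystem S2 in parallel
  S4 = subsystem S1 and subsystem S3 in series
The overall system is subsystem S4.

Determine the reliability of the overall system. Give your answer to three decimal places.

0.913

Parallel (U1 and U2): 1 − (1 − 0.82370)(1 − 0.85860) = 0.97507
Series (U4 and U5): 0.95420 × 0.75550 = 0.72090
Parallel (U3 and [0.72090]): 1 − (1 − 0.77320)(1 − 0.72090) = 0.93670
Series ([0.97507] and [0.93670]): 0.97507 × 0.93670 = 0.913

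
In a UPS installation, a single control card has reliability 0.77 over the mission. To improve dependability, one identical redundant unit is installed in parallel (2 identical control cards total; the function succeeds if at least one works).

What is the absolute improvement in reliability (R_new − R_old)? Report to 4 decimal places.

0.1771

R_before = 0.77
R_after = 1 − (1 − 0.77)^2 = 0.9471
ΔR = 0.9471 − 0.77 = 0.1771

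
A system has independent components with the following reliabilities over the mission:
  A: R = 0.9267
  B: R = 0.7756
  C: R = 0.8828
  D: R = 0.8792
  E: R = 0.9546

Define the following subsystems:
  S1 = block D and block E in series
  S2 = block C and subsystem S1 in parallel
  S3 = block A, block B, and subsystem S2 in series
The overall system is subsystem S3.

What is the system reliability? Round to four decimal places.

Series (D and E): 0.879200 × 0.954600 = 0.839284
Parallel (C and [0.839284]): 1 − (1 − 0.882800)(1 − 0.839284) = 0.981164
Series (A, B, and [0.981164]): 0.926700 × 0.775600 × 0.981164 = 0.7052

0.7052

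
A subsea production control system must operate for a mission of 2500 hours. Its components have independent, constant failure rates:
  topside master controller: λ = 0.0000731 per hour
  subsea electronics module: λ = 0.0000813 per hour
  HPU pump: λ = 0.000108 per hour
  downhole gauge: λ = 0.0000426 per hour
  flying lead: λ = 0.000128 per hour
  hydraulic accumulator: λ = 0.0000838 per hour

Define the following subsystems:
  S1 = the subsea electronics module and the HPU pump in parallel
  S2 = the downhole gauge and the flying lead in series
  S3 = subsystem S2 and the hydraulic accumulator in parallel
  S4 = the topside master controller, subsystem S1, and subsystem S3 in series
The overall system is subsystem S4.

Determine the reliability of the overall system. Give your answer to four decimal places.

R(topside master controller) = exp(−0.0000731 × 2500) = 0.832976
R(subsea electronics module) = exp(−0.0000813 × 2500) = 0.816074
R(HPU pump) = exp(−0.000108 × 2500) = 0.763379
R(downhole gauge) = exp(−0.0000426 × 2500) = 0.898975
R(flying lead) = exp(−0.000128 × 2500) = 0.726149
R(hydraulic accumulator) = exp(−0.0000838 × 2500) = 0.810990
Parallel (subsea electronics module and HPU pump): 1 − (1 − 0.816074)(1 − 0.763379) = 0.956479
Series (downhole gauge and flying lead): 0.898975 × 0.726149 = 0.652790
Parallel ([0.652790] and hydraulic accumulator): 1 − (1 − 0.652790)(1 − 0.810990) = 0.934374
Series (topside master controller, [0.956479], and [0.934374]): 0.832976 × 0.956479 × 0.934374 = 0.7444

0.7444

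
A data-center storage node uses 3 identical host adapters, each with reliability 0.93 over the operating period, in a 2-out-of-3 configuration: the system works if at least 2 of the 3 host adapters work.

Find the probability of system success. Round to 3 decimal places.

R = Σ_{i=2}^{3} C(3,i) p^i (1−p)^{3−i} with p = 0.93
C(3,2)·0.93^2·0.07^1 = 0.18163
C(3,3)·0.93^3·0.07^0 = 0.80436
Sum = 0.986

0.986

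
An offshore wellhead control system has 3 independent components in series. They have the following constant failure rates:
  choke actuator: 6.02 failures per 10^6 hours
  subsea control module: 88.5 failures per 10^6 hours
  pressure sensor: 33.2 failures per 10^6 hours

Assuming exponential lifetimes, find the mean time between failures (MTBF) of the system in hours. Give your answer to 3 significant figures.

7830

Series of exponential components: λ_sys = Σ λ_i
λ_sys = 0.00000602 + 0.0000885 + 0.0000332 = 1.2772e-04 /h
MTBF = 1 / λ_sys = 7830 h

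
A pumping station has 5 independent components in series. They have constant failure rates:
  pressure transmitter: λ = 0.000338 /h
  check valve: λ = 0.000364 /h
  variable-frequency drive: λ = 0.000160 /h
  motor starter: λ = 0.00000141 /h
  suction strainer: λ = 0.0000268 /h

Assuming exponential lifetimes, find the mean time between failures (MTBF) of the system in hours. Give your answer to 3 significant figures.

Series of exponential components: λ_sys = Σ λ_i
λ_sys = 0.000338 + 0.000364 + 0.000160 + 0.00000141 + 0.0000268 = 8.9021e-04 /h
MTBF = 1 / λ_sys = 1120 h

1120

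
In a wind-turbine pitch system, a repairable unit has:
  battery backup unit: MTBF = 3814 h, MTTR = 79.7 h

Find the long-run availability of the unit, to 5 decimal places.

0.97953

A(battery backup unit) = MTBF/(MTBF+MTTR) = 3814/(3814+79.7) = 0.97953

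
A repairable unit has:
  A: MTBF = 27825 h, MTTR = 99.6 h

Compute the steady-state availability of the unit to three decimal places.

A(A) = MTBF/(MTBF+MTTR) = 27825/(27825+99.6) = 0.996

0.996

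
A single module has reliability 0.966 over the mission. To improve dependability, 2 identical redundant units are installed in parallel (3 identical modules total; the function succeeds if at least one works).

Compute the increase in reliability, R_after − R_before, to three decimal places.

R_before = 0.966
R_after = 1 − (1 − 0.966)^3 = 1.000
ΔR = 1.000 − 0.966 = 0.034

0.034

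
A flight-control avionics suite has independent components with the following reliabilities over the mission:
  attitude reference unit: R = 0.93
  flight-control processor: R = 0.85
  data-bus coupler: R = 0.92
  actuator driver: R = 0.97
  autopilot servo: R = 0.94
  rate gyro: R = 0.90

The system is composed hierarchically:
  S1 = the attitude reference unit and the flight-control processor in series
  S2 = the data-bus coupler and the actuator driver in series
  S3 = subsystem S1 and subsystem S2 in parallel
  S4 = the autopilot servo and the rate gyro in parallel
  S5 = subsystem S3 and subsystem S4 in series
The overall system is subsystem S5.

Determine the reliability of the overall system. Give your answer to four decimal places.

Series (attitude reference unit and flight-control processor): 0.930000 × 0.850000 = 0.790500
Series (data-bus coupler and actuator driver): 0.920000 × 0.970000 = 0.892400
Parallel ([0.790500] and [0.892400]): 1 − (1 − 0.790500)(1 − 0.892400) = 0.977458
Parallel (autopilot servo and rate gyro): 1 − (1 − 0.940000)(1 − 0.900000) = 0.994000
Series ([0.977458] and [0.994000]): 0.977458 × 0.994000 = 0.9716

0.9716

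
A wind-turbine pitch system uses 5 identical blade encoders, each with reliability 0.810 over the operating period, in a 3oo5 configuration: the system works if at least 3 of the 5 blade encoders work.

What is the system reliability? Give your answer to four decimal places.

R = Σ_{i=3}^{5} C(5,i) p^i (1−p)^{5−i} with p = 0.810
C(5,3)·0.810^3·0.190^2 = 0.191850
C(5,4)·0.810^4·0.190^1 = 0.408944
C(5,5)·0.810^5·0.190^0 = 0.348678
Sum = 0.9495

0.9495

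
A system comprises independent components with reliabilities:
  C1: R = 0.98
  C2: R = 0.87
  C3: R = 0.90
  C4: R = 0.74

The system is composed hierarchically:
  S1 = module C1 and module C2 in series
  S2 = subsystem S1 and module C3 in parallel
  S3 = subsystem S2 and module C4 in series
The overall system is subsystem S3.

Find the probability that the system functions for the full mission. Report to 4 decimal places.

Series (C1 and C2): 0.980000 × 0.870000 = 0.852600
Parallel ([0.852600] and C3): 1 − (1 − 0.852600)(1 − 0.900000) = 0.985260
Series ([0.985260] and C4): 0.985260 × 0.740000 = 0.7291

0.7291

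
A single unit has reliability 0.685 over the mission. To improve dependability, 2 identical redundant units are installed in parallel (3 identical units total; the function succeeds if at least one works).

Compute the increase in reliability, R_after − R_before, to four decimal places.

R_before = 0.685
R_after = 1 − (1 − 0.685)^3 = 0.9687
ΔR = 0.9687 − 0.685 = 0.2837

0.2837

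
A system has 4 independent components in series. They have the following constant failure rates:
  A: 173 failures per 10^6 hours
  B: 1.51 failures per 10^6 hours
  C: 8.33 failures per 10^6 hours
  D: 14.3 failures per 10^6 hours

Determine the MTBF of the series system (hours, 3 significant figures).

5070

Series of exponential components: λ_sys = Σ λ_i
λ_sys = 0.000173 + 0.00000151 + 0.00000833 + 0.0000143 = 1.9714e-04 /h
MTBF = 1 / λ_sys = 5070 h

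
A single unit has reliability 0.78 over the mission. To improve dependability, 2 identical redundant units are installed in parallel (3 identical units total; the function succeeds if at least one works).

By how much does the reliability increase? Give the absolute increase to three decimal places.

0.209

R_before = 0.78
R_after = 1 − (1 − 0.78)^3 = 0.989
ΔR = 0.989 − 0.78 = 0.209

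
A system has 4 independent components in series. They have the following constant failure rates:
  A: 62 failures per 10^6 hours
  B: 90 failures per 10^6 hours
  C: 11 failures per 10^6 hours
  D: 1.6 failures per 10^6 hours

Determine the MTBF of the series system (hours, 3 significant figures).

6080

Series of exponential components: λ_sys = Σ λ_i
λ_sys = 0.000062 + 0.000090 + 0.000011 + 0.0000016 = 1.6460e-04 /h
MTBF = 1 / λ_sys = 6080 h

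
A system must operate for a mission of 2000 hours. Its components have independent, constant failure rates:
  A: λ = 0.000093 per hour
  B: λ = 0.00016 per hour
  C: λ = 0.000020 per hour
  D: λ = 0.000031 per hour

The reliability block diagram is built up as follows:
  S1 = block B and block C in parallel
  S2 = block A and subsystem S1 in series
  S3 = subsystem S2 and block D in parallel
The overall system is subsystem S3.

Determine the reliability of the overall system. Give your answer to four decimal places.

R(A) = exp(−0.000093 × 2000) = 0.830274
R(B) = exp(−0.00016 × 2000) = 0.726149
R(C) = exp(−0.000020 × 2000) = 0.960789
R(D) = exp(−0.000031 × 2000) = 0.939883
Parallel (B and C): 1 − (1 − 0.726149)(1 − 0.960789) = 0.989262
Series (A and [0.989262]): 0.830274 × 0.989262 = 0.821359
Parallel ([0.821359] and D): 1 − (1 − 0.821359)(1 − 0.939883) = 0.9893

0.9893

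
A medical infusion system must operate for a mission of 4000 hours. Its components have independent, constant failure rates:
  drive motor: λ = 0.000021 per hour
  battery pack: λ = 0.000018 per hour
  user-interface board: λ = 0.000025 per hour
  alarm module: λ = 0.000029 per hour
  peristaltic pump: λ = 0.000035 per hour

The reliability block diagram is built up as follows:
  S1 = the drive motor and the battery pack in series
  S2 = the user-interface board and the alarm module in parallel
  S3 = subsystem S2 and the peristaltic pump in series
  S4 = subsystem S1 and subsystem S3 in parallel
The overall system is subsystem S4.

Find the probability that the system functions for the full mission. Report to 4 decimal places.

R(drive motor) = exp(−0.000021 × 4000) = 0.919431
R(battery pack) = exp(−0.000018 × 4000) = 0.930531
R(user-interface board) = exp(−0.000025 × 4000) = 0.904837
R(alarm module) = exp(−0.000029 × 4000) = 0.890475
R(peristaltic pump) = exp(−0.000035 × 4000) = 0.869358
Series (drive motor and battery pack): 0.919431 × 0.930531 = 0.855559
Parallel (user-interface board and alarm module): 1 − (1 − 0.904837)(1 − 0.890475) = 0.989577
Series ([0.989577] and peristaltic pump): 0.989577 × 0.869358 = 0.860297
Parallel ([0.855559] and [0.860297]): 1 − (1 − 0.855559)(1 − 0.860297) = 0.9798

0.9798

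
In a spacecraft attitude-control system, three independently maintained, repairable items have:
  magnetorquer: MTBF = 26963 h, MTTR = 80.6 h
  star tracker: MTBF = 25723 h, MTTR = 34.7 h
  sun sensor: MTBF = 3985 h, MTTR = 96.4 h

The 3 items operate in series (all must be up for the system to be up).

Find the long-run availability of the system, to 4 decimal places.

A(magnetorquer) = MTBF/(MTBF+MTTR) = 26963/(26963+80.6) = 0.997020
A(star tracker) = MTBF/(MTBF+MTTR) = 25723/(25723+34.7) = 0.998653
A(sun sensor) = MTBF/(MTBF+MTTR) = 3985/(3985+96.4) = 0.976381
Series availability: 0.997020 × 0.998653 × 0.976381 = 0.9722

0.9722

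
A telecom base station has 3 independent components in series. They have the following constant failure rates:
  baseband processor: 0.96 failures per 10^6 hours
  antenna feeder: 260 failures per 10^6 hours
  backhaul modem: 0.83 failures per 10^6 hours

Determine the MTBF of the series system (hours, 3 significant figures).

Series of exponential components: λ_sys = Σ λ_i
λ_sys = 0.00000096 + 0.00026 + 0.00000083 = 2.6179e-04 /h
MTBF = 1 / λ_sys = 3820 h

3820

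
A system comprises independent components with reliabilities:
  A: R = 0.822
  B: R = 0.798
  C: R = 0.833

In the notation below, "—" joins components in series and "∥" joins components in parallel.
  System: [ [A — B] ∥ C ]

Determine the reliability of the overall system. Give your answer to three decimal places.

0.943

Series (A and B): 0.82200 × 0.79800 = 0.65596
Parallel ([0.65596] and C): 1 − (1 − 0.65596)(1 − 0.83300) = 0.943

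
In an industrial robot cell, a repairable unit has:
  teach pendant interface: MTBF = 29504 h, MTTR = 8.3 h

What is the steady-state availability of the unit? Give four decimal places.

0.9997

A(teach pendant interface) = MTBF/(MTBF+MTTR) = 29504/(29504+8.3) = 0.9997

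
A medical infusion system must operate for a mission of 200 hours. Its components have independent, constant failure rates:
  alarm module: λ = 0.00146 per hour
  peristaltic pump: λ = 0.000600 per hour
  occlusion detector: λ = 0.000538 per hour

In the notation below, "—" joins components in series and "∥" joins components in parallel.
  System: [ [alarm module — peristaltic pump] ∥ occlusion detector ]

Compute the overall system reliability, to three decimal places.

R(alarm module) = exp(−0.00146 × 200) = 0.74677
R(peristaltic pump) = exp(−0.000600 × 200) = 0.88692
R(occlusion detector) = exp(−0.000538 × 200) = 0.89799
Series (alarm module and peristaltic pump): 0.74677 × 0.88692 = 0.66233
Parallel ([0.66233] and occlusion detector): 1 − (1 − 0.66233)(1 − 0.89799) = 0.966

0.966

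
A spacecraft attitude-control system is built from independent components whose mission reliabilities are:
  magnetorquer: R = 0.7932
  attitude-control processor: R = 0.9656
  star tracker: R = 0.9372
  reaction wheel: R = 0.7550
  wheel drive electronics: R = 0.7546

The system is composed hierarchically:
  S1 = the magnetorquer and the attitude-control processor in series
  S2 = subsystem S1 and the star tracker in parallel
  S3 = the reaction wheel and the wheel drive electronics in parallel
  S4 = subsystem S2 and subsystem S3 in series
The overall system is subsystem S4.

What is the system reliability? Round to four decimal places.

0.9261

Series (magnetorquer and attitude-control processor): 0.793200 × 0.965600 = 0.765914
Parallel ([0.765914] and star tracker): 1 − (1 − 0.765914)(1 − 0.937200) = 0.985299
Parallel (reaction wheel and wheel drive electronics): 1 − (1 − 0.755000)(1 − 0.754600) = 0.939877
Series ([0.985299] and [0.939877]): 0.985299 × 0.939877 = 0.9261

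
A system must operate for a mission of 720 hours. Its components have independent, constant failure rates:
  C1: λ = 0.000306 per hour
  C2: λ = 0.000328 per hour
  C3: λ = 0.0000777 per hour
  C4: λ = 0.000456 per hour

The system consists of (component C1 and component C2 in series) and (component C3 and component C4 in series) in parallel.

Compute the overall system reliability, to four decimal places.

0.8831

R(C1) = exp(−0.000306 × 720) = 0.802262
R(C2) = exp(−0.000328 × 720) = 0.789654
R(C3) = exp(−0.0000777 × 720) = 0.945592
R(C4) = exp(−0.000456 × 720) = 0.720133
Series (C1 and C2): 0.802262 × 0.789654 = 0.633509
Series (C3 and C4): 0.945592 × 0.720133 = 0.680952
Parallel ([0.633509] and [0.680952]): 1 − (1 − 0.633509)(1 − 0.680952) = 0.8831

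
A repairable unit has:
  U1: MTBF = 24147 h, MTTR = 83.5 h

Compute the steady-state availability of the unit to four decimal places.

0.9966

A(U1) = MTBF/(MTBF+MTTR) = 24147/(24147+83.5) = 0.9966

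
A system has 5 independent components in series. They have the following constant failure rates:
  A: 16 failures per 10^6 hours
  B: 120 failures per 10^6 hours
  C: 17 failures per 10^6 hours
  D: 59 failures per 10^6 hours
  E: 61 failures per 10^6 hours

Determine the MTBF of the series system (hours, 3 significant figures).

3660

Series of exponential components: λ_sys = Σ λ_i
λ_sys = 0.000016 + 0.00012 + 0.000017 + 0.000059 + 0.000061 = 2.7300e-04 /h
MTBF = 1 / λ_sys = 3660 h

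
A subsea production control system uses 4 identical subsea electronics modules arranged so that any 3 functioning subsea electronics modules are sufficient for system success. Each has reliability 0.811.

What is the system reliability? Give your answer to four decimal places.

R = Σ_{i=3}^{4} C(4,i) p^i (1−p)^{4−i} with p = 0.811
C(4,3)·0.811^3·0.189^1 = 0.403259
C(4,4)·0.811^4·0.189^0 = 0.432597
Sum = 0.8359

0.8359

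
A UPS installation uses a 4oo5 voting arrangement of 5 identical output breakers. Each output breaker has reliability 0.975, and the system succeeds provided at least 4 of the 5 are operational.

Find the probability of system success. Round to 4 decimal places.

0.9941

R = Σ_{i=4}^{5} C(5,i) p^i (1−p)^{5−i} with p = 0.975
C(5,4)·0.975^4·0.025^1 = 0.112961
C(5,5)·0.975^5·0.025^0 = 0.881096
Sum = 0.9941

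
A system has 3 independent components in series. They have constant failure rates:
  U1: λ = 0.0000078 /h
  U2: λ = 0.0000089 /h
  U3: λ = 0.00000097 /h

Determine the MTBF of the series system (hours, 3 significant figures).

56600

Series of exponential components: λ_sys = Σ λ_i
λ_sys = 0.0000078 + 0.0000089 + 0.00000097 = 1.7670e-05 /h
MTBF = 1 / λ_sys = 56600 h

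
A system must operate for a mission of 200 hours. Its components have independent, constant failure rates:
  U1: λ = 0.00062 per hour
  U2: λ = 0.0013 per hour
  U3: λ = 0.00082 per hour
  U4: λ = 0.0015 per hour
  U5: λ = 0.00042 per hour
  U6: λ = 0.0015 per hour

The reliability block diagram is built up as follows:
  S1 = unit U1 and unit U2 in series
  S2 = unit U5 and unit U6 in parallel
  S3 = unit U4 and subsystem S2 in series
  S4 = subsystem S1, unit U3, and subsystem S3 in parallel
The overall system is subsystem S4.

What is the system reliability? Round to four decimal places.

R(U1) = exp(−0.00062 × 200) = 0.883380
R(U2) = exp(−0.0013 × 200) = 0.771052
R(U3) = exp(−0.00082 × 200) = 0.848742
R(U4) = exp(−0.0015 × 200) = 0.740818
R(U5) = exp(−0.00042 × 200) = 0.919431
R(U6) = exp(−0.0015 × 200) = 0.740818
Series (U1 and U2): 0.883380 × 0.771052 = 0.681132
Parallel (U5 and U6): 1 − (1 − 0.919431)(1 − 0.740818) = 0.979118
Series (U4 and [0.979118]): 0.740818 × 0.979118 = 0.725348
Parallel ([0.681132], U3, and [0.725348]): 1 − (1 − 0.681132)(1 − 0.848742)(1 − 0.725348) = 0.9868

0.9868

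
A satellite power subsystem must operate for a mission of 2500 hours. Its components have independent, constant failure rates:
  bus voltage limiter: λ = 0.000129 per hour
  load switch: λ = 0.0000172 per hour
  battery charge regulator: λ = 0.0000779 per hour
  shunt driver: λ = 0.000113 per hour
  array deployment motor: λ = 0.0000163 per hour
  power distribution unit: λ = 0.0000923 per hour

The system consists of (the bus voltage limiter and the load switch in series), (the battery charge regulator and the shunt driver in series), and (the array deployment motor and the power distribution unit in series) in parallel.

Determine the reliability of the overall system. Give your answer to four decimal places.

R(bus voltage limiter) = exp(−0.000129 × 2500) = 0.724336
R(load switch) = exp(−0.0000172 × 2500) = 0.957911
R(battery charge regulator) = exp(−0.0000779 × 2500) = 0.823040
R(shunt driver) = exp(−0.000113 × 2500) = 0.753897
R(array deployment motor) = exp(−0.0000163 × 2500) = 0.960069
R(power distribution unit) = exp(−0.0000923 × 2500) = 0.793938
Series (bus voltage limiter and load switch): 0.724336 × 0.957911 = 0.693849
Series (battery charge regulator and shunt driver): 0.823040 × 0.753897 = 0.620487
Series (array deployment motor and power distribution unit): 0.960069 × 0.793938 = 0.762235
Parallel ([0.693849], [0.620487], and [0.762235]): 1 − (1 − 0.693849)(1 − 0.620487)(1 − 0.762235) = 0.9724

0.9724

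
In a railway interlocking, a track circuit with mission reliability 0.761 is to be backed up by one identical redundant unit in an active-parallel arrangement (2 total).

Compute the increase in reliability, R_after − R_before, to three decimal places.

R_before = 0.761
R_after = 1 − (1 − 0.761)^2 = 0.943
ΔR = 0.943 − 0.761 = 0.182

0.182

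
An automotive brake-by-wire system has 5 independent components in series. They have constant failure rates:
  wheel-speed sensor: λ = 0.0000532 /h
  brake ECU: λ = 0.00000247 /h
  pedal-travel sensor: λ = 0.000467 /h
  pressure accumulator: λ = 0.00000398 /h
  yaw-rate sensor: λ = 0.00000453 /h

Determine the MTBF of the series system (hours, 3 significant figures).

1880

Series of exponential components: λ_sys = Σ λ_i
λ_sys = 0.0000532 + 0.00000247 + 0.000467 + 0.00000398 + 0.00000453 = 5.3118e-04 /h
MTBF = 1 / λ_sys = 1880 h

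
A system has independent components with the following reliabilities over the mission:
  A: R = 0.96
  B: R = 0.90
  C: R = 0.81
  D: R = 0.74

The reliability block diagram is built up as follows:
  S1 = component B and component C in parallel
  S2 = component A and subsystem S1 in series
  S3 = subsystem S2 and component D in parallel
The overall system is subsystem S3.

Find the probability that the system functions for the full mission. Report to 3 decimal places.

0.985

Parallel (B and C): 1 − (1 − 0.90000)(1 − 0.81000) = 0.98100
Series (A and [0.98100]): 0.96000 × 0.98100 = 0.94176
Parallel ([0.94176] and D): 1 − (1 − 0.94176)(1 − 0.74000) = 0.985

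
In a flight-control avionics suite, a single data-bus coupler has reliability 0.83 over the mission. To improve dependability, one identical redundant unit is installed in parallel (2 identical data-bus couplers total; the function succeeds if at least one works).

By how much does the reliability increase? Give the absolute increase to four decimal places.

0.1411

R_before = 0.83
R_after = 1 − (1 − 0.83)^2 = 0.9711
ΔR = 0.9711 − 0.83 = 0.1411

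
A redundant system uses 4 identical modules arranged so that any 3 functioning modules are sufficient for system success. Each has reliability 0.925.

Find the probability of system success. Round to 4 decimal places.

R = Σ_{i=3}^{4} C(4,i) p^i (1−p)^{4−i} with p = 0.925
C(4,3)·0.925^3·0.075^1 = 0.237436
C(4,4)·0.925^4·0.075^0 = 0.732094
Sum = 0.9695

0.9695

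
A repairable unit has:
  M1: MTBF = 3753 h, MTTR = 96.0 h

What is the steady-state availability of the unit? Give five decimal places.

0.97506

A(M1) = MTBF/(MTBF+MTTR) = 3753/(3753+96.0) = 0.97506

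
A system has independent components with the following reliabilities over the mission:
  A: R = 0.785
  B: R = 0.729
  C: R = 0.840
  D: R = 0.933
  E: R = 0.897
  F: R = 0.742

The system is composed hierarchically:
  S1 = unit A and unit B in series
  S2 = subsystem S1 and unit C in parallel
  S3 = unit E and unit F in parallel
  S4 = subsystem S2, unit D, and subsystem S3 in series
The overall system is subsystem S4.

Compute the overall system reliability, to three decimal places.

0.846

Series (A and B): 0.78500 × 0.72900 = 0.57227
Parallel ([0.57227] and C): 1 − (1 − 0.57227)(1 − 0.84000) = 0.93156
Parallel (E and F): 1 − (1 − 0.89700)(1 − 0.74200) = 0.97343
Series ([0.93156], D, and [0.97343]): 0.93156 × 0.93300 × 0.97343 = 0.846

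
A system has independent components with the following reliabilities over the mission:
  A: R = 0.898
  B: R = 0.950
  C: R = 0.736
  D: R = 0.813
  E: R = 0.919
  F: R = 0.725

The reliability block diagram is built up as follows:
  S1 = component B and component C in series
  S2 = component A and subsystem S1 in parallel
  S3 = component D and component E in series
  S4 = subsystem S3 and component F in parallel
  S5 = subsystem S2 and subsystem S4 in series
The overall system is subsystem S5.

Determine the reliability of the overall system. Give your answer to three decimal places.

Series (B and C): 0.95000 × 0.73600 = 0.69920
Parallel (A and [0.69920]): 1 − (1 − 0.89800)(1 − 0.69920) = 0.96932
Series (D and E): 0.81300 × 0.91900 = 0.74715
Parallel ([0.74715] and F): 1 − (1 − 0.74715)(1 − 0.72500) = 0.93047
Series ([0.96932] and [0.93047]): 0.96932 × 0.93047 = 0.902

0.902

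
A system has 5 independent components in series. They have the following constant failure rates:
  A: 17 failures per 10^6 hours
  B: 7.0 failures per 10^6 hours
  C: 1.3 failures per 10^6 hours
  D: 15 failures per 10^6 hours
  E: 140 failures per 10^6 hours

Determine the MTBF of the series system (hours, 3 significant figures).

5550

Series of exponential components: λ_sys = Σ λ_i
λ_sys = 0.000017 + 0.0000070 + 0.0000013 + 0.000015 + 0.00014 = 1.8030e-04 /h
MTBF = 1 / λ_sys = 5550 h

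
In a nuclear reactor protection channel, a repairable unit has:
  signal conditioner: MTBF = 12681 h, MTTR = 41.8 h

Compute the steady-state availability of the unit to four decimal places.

A(signal conditioner) = MTBF/(MTBF+MTTR) = 12681/(12681+41.8) = 0.9967

0.9967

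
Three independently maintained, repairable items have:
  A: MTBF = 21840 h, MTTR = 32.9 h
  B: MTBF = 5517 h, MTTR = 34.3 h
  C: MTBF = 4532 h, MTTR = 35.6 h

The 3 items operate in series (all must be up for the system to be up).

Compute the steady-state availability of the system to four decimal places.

0.9846

A(A) = MTBF/(MTBF+MTTR) = 21840/(21840+32.9) = 0.998496
A(B) = MTBF/(MTBF+MTTR) = 5517/(5517+34.3) = 0.993821
A(C) = MTBF/(MTBF+MTTR) = 4532/(4532+35.6) = 0.992206
Series availability: 0.998496 × 0.993821 × 0.992206 = 0.9846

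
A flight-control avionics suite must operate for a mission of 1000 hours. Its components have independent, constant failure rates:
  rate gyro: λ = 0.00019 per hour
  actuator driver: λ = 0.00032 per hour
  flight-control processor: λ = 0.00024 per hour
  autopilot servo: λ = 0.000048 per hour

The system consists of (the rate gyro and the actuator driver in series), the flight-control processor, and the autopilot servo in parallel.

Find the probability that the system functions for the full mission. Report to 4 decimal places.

R(rate gyro) = exp(−0.00019 × 1000) = 0.826959
R(actuator driver) = exp(−0.00032 × 1000) = 0.726149
R(flight-control processor) = exp(−0.00024 × 1000) = 0.786628
R(autopilot servo) = exp(−0.000048 × 1000) = 0.953134
Series (rate gyro and actuator driver): 0.826959 × 0.726149 = 0.600495
Parallel ([0.600495], flight-control processor, and autopilot servo): 1 − (1 − 0.600495)(1 − 0.786628)(1 − 0.953134) = 0.9960

0.9960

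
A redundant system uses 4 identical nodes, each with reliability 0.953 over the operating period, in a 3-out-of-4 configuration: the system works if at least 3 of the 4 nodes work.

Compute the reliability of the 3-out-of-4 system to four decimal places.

0.9876

R = Σ_{i=3}^{4} C(4,i) p^i (1−p)^{4−i} with p = 0.953
C(4,3)·0.953^3·0.047^1 = 0.162718
C(4,4)·0.953^4·0.047^0 = 0.824844
Sum = 0.9876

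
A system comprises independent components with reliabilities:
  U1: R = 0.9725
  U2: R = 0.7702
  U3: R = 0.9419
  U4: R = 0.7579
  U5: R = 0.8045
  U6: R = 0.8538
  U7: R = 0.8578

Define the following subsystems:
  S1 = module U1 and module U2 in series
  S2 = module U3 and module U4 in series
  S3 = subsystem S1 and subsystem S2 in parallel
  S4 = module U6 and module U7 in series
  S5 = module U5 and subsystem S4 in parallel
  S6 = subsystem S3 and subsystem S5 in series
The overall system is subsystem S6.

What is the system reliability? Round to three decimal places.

0.880

Series (U1 and U2): 0.97250 × 0.77020 = 0.74902
Series (U3 and U4): 0.94190 × 0.75790 = 0.71387
Parallel ([0.74902] and [0.71387]): 1 − (1 − 0.74902)(1 − 0.71387) = 0.92819
Series (U6 and U7): 0.85380 × 0.85780 = 0.73239
Parallel (U5 and [0.73239]): 1 − (1 − 0.80450)(1 − 0.73239) = 0.94768
Series ([0.92819] and [0.94768]): 0.92819 × 0.94768 = 0.880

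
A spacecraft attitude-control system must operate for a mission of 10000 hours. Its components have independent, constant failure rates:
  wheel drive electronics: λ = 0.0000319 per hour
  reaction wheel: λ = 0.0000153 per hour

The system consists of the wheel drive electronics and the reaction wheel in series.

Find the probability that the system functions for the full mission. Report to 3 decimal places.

R(wheel drive electronics) = exp(−0.0000319 × 10000) = 0.72688
R(reaction wheel) = exp(−0.0000153 × 10000) = 0.85813
Series (wheel drive electronics and reaction wheel): 0.72688 × 0.85813 = 0.624

0.624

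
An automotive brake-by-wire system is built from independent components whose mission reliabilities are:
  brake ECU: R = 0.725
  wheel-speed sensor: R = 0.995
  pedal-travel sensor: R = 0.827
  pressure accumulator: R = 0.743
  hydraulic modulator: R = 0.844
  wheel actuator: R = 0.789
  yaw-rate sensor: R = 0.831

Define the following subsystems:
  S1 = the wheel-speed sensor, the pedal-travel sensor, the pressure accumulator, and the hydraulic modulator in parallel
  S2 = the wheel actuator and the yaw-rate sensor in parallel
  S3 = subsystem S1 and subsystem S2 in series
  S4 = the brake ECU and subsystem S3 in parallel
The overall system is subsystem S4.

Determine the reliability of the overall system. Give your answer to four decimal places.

Parallel (wheel-speed sensor, pedal-travel sensor, pressure accumulator, and hydraulic modulator): 1 − (1 − 0.995000)(1 − 0.827000)(1 − 0.743000)(1 − 0.844000) = 0.999965
Parallel (wheel actuator and yaw-rate sensor): 1 − (1 − 0.789000)(1 − 0.831000) = 0.964341
Series ([0.999965] and [0.964341]): 0.999965 × 0.964341 = 0.964307
Parallel (brake ECU and [0.964307]): 1 − (1 − 0.725000)(1 − 0.964307) = 0.9902

0.9902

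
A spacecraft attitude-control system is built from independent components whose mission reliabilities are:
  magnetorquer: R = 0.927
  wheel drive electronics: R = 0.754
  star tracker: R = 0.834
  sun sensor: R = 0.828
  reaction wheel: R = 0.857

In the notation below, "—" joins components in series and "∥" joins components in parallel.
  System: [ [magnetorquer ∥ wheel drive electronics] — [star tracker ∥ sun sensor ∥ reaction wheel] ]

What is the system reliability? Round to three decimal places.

Parallel (magnetorquer and wheel drive electronics): 1 − (1 − 0.92700)(1 − 0.75400) = 0.98204
Parallel (star tracker, sun sensor, and reaction wheel): 1 − (1 − 0.83400)(1 − 0.82800)(1 − 0.85700) = 0.99592
Series ([0.98204] and [0.99592]): 0.98204 × 0.99592 = 0.978

0.978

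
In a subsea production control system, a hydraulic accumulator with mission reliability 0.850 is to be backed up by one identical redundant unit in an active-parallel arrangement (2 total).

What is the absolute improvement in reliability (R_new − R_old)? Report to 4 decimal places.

R_before = 0.850
R_after = 1 − (1 − 0.850)^2 = 0.9775
ΔR = 0.9775 − 0.850 = 0.1275

0.1275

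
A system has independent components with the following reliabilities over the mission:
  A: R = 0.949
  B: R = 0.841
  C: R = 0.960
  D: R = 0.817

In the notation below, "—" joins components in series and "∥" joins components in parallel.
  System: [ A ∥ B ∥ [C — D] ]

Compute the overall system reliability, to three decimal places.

0.998

Series (C and D): 0.96000 × 0.81700 = 0.78432
Parallel (A, B, and [0.78432]): 1 − (1 − 0.94900)(1 − 0.84100)(1 − 0.78432) = 0.998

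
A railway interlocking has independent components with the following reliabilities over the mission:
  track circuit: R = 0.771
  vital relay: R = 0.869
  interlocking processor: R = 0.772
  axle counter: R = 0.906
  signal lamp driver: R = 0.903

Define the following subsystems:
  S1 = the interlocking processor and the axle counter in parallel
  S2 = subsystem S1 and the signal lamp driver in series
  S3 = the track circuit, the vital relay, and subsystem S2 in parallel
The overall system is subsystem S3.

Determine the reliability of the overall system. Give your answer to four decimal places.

0.9965

Parallel (interlocking processor and axle counter): 1 − (1 − 0.772000)(1 − 0.906000) = 0.978568
Series ([0.978568] and signal lamp driver): 0.978568 × 0.903000 = 0.883647
Parallel (track circuit, vital relay, and [0.883647]): 1 − (1 − 0.771000)(1 − 0.869000)(1 − 0.883647) = 0.9965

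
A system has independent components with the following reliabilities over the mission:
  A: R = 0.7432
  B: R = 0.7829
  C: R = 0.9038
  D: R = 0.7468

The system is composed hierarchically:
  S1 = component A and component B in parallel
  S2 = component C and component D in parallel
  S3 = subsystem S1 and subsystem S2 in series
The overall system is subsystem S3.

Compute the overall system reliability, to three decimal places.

0.921

Parallel (A and B): 1 − (1 − 0.74320)(1 − 0.78290) = 0.94425
Parallel (C and D): 1 − (1 − 0.90380)(1 − 0.74680) = 0.97564
Series ([0.94425] and [0.97564]): 0.94425 × 0.97564 = 0.921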